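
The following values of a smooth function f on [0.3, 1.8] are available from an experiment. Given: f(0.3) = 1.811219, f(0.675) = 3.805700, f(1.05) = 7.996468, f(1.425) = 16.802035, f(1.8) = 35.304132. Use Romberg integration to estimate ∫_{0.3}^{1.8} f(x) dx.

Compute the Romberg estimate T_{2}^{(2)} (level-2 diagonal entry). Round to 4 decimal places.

T_{0}^{(0)} (trapezoid, 1 panel, h=1.5000): 27.836513
T_{1}^{(0)} (trapezoid, 2 panels, h=0.7500): 19.915608
T_{2}^{(0)} (trapezoid, 4 panels, h=0.3750): 17.685704
T_{1}^{(1)} = 19.915608 + (19.915608 − 27.836513)/3 = 17.275306
T_{2}^{(1)} = 17.685704 + (17.685704 − 19.915608)/3 = 16.942403
T_{2}^{(2)} = 16.942403 + (16.942403 − 17.275306)/15 = 16.920209

16.9202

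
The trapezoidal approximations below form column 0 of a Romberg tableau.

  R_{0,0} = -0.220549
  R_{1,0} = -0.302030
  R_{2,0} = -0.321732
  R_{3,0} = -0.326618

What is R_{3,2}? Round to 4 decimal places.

-0.3282

R_{2,1} = (4·(-0.321732) − (-0.302030)) / 3 = -0.328299
R_{3,1} = -0.326618 + (-0.326618 − (-0.321732))/3 = -0.328247
R_{3,2} = -0.328247 + (-0.328247 − (-0.328299))/15 = -0.328244
(Column j=1 coincides with Simpson's rule on the same nodes.)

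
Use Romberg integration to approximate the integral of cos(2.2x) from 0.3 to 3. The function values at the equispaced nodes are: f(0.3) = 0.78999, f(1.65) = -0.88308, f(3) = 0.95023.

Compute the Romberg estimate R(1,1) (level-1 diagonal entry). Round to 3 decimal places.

-0.806

R(0,0) (trapezoid, 1 panel, h=2.7000): 2.34930
R(1,0) (trapezoid, 2 panels, h=1.3500): -0.01751
R(1,1) = -0.01751 + (-0.01751 − 2.34930)/3 = -0.80645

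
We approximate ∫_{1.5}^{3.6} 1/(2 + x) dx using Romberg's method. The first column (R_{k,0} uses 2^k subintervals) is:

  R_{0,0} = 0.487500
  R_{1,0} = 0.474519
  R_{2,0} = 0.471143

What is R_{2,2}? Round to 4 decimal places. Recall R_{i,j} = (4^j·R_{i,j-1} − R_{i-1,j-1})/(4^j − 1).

0.4700

R_{1,1} = (4·0.474519 − 0.487500) / 3 = 0.470192
R_{2,1} = (4·0.471143 − 0.474519) / 3 = 0.470018
R_{2,2} = (16·0.470018 − 0.470192) / 15 = 0.470006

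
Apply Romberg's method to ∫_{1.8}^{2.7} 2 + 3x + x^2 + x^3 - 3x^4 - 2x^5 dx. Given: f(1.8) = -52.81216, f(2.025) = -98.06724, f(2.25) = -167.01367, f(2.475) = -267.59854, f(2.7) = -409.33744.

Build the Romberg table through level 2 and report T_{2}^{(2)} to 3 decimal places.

T_{0}^{(0)} (trapezoid, 1 panel, h=0.9000): -207.96732
T_{1}^{(0)} (trapezoid, 2 panels, h=0.4500): -179.13981
T_{2}^{(0)} (trapezoid, 4 panels, h=0.2250): -171.84471
T_{1}^{(1)} = -179.13981 + (-179.13981 − (-207.96732))/3 = -169.53064
T_{2}^{(1)} = -171.84471 + (-171.84471 − (-179.13981))/3 = -169.41301
T_{2}^{(2)} = -169.41301 + (-169.41301 − (-169.53064))/15 = -169.40517

-169.405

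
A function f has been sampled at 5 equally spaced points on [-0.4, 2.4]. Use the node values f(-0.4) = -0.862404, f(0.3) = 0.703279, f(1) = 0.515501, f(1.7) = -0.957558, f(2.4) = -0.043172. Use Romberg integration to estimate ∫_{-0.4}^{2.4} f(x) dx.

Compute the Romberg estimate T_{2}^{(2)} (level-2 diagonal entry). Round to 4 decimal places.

-0.2579

T_{0}^{(0)} (trapezoid, 1 panel, h=2.8000): -1.267806
T_{1}^{(0)} (trapezoid, 2 panels, h=1.4000): 0.087798
T_{2}^{(0)} (trapezoid, 4 panels, h=0.7000): -0.134096
T_{1}^{(1)} = 0.087798 + (0.087798 − (-1.267806))/3 = 0.539666
T_{2}^{(1)} = -0.134096 + (-0.134096 − 0.087798)/3 = -0.208061
T_{2}^{(2)} = -0.208061 + (-0.208061 − 0.539666)/15 = -0.257909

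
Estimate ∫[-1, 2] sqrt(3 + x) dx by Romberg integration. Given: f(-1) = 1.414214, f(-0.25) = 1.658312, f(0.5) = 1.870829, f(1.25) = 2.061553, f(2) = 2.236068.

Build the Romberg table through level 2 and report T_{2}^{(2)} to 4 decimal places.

5.5679

T_{0}^{(0)} (trapezoid, 1 panel, h=3.0000): 5.475423
T_{1}^{(0)} (trapezoid, 2 panels, h=1.5000): 5.543955
T_{2}^{(0)} (trapezoid, 4 panels, h=0.7500): 5.561876
T_{1}^{(1)} = 5.543955 + (5.543955 − 5.475423)/3 = 5.566799
T_{2}^{(1)} = 5.561876 + (5.561876 − 5.543955)/3 = 5.567850
T_{2}^{(2)} = 5.567850 + (5.567850 − 5.566799)/15 = 5.567920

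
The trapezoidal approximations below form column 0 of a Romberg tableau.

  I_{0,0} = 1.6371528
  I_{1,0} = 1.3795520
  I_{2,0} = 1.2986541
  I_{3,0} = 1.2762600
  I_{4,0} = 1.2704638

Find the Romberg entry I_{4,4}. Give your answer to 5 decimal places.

Richardson extrapolation on the trapezoidal column (denominator 4−1=3):
I_{1,1} = 1.3795520 + (1.3795520 − 1.6371528)/3 = 1.2936851
I_{2,1} = (4·1.2986541 − 1.3795520) / 3 = 1.2716881
I_{3,1} = (4·1.2762600 − 1.2986541) / 3 = 1.2687953
I_{4,1} = 1.2704638 + (1.2704638 − 1.2762600)/3 = 1.2685317
I_{2,2} = (16·1.2716881 − 1.2936851) / 15 = 1.2702216
I_{3,2} = (16·1.2687953 − 1.2716881) / 15 = 1.2686024
I_{4,2} = (16·1.2685317 − 1.2687953) / 15 = 1.2685141
I_{3,3} = 1.2686024 + (1.2686024 − 1.2702216)/63 = 1.2685767
I_{4,3} = 1.2685141 + (1.2685141 − 1.2686024)/63 = 1.2685127
I_{4,4} = (256·1.2685127 − 1.2685767) / 255 = 1.2685124

1.26851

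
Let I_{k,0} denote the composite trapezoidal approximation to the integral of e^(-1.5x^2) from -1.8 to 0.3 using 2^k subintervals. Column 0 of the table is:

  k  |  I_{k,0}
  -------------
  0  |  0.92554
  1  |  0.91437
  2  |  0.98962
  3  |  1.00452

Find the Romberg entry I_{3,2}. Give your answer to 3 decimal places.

1.009

I_{2,1} = 0.98962 + (0.98962 − 0.91437)/3 = 1.01470
I_{3,1} = 1.00452 + (1.00452 − 0.98962)/3 = 1.00949
I_{3,2} = 1.00949 + (1.00949 − 1.01470)/15 = 1.00914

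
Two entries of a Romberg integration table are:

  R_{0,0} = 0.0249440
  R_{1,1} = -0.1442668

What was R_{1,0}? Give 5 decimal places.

From R_{1,1} = (4·R_{1,0} − R_{0,0})/3, solve for R_{1,0}:
4·R_{1,0} = 3·(-0.1442668) + 0.0249440 = -0.4078564
R_{1,0} = -0.1019641

-0.10196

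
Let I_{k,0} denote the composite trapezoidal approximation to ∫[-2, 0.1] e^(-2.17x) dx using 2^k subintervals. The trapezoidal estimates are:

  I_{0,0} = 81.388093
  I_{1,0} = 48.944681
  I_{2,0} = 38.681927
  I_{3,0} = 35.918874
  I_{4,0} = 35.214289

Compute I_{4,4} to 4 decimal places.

34.9782

I_{1,1} = 48.944681 + (48.944681 − 81.388093)/3 = 38.130210
I_{2,1} = 38.681927 + (38.681927 − 48.944681)/3 = 35.261009
I_{3,1} = 35.918874 + (35.918874 − 38.681927)/3 = 34.997856
I_{4,1} = (4·35.214289 − 35.918874) / 3 = 34.979427
I_{2,2} = (16·35.261009 − 38.130210) / 15 = 35.069729
I_{3,2} = (16·34.997856 − 35.261009) / 15 = 34.980312
I_{4,2} = 34.979427 + (34.979427 − 34.997856)/15 = 34.978198
I_{3,3} = (64·34.980312 − 35.069729) / 63 = 34.978893
I_{4,3} = (64·34.978198 − 34.980312) / 63 = 34.978164
I_{4,4} = 34.978164 + (34.978164 − 34.978893)/255 = 34.978161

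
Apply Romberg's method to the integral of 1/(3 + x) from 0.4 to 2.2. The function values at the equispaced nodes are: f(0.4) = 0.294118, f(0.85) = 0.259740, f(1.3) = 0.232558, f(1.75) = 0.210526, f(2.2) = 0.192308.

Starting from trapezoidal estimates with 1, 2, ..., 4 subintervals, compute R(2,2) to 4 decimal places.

R(0,0) (trapezoid, 1 panel, h=1.8000): 0.437783
R(1,0) (trapezoid, 2 panels, h=0.9000): 0.428194
R(2,0) (trapezoid, 4 panels, h=0.4500): 0.425717
R(1,1) = 0.428194 + (0.428194 − 0.437783)/3 = 0.424998
R(2,1) = 0.425717 + (0.425717 − 0.428194)/3 = 0.424891
R(2,2) = 0.424891 + (0.424891 − 0.424998)/15 = 0.424884

0.4249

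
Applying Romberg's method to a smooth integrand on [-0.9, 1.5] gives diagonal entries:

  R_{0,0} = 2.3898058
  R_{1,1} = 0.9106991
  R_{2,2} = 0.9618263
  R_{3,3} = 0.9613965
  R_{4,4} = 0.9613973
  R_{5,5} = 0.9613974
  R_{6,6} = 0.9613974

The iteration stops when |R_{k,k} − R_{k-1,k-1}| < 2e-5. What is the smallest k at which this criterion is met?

k = 4

|R_{1,1} − R_{0,0}| = 1.4791067 ≥ 2e-5
|R_{2,2} − R_{1,1}| = 0.0511272 ≥ 2e-5
|R_{3,3} − R_{2,2}| = 0.0004298 ≥ 2e-5
|R_{4,4} − R_{3,3}| = 0.0000008 < 2e-5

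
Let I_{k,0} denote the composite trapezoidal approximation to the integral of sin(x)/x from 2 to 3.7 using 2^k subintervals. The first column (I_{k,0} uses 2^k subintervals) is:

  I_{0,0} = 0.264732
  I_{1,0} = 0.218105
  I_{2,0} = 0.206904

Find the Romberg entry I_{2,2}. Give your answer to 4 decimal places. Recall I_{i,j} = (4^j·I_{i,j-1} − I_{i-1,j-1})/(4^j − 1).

0.2032

Richardson extrapolation on the trapezoidal column (denominator 4−1=3):
I_{1,1} = 0.218105 + (0.218105 − 0.264732)/3 = 0.202563
I_{2,1} = 0.206904 + (0.206904 − 0.218105)/3 = 0.203170
I_{2,2} = 0.203170 + (0.203170 − 0.202563)/15 = 0.203210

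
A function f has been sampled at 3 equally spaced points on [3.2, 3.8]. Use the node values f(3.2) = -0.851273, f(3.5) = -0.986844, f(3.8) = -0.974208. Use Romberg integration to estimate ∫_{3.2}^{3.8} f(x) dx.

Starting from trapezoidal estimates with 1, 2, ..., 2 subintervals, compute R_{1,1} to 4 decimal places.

-0.5773

R_{0,0} (trapezoid, 1 panel, h=0.6000): -0.547644
R_{1,0} (trapezoid, 2 panels, h=0.3000): -0.569875
R_{1,1} = -0.569875 + (-0.569875 − (-0.547644))/3 = -0.577285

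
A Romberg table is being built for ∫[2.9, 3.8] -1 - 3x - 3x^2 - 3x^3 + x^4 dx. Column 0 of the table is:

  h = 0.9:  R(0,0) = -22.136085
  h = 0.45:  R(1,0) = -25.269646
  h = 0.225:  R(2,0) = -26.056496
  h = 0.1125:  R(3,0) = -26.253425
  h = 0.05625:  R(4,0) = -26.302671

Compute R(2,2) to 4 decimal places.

R(1,1) = (4·(-25.269646) − (-22.136085)) / 3 = -26.314166
R(2,1) = (4·(-26.056496) − (-25.269646)) / 3 = -26.318779
R(2,2) = -26.318779 + (-26.318779 − (-26.314166))/15 = -26.319087

-26.3191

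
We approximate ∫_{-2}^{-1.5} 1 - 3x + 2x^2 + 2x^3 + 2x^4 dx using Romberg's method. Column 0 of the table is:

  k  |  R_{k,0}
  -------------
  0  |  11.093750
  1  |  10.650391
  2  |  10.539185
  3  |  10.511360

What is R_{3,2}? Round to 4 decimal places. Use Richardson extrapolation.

Richardson extrapolation on the trapezoidal column (denominator 4−1=3):
R_{2,1} = (4·10.539185 − 10.650391) / 3 = 10.502116
R_{3,1} = (4·10.511360 − 10.539185) / 3 = 10.502085
R_{3,2} = 10.502085 + (10.502085 − 10.502116)/15 = 10.502083

10.5021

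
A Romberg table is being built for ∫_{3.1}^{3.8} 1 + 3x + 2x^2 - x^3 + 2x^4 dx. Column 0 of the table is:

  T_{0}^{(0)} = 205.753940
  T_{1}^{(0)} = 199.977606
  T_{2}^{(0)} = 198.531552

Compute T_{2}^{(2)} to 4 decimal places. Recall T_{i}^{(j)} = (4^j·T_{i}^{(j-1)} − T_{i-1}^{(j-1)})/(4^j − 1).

198.0494

T_{1}^{(1)} = 199.977606 + (199.977606 − 205.753940)/3 = 198.052161
T_{2}^{(1)} = (4·198.531552 − 199.977606) / 3 = 198.049534
T_{2}^{(2)} = (16·198.049534 − 198.052161) / 15 = 198.049359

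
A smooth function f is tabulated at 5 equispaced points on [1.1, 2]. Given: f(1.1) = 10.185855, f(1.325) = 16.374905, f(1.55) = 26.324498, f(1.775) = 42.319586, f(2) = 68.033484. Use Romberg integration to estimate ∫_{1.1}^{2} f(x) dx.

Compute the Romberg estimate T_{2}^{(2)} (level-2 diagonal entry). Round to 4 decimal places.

27.4165

T_{0}^{(0)} (trapezoid, 1 panel, h=0.9000): 35.198703
T_{1}^{(0)} (trapezoid, 2 panels, h=0.4500): 29.445375
T_{2}^{(0)} (trapezoid, 4 panels, h=0.2250): 27.928948
T_{1}^{(1)} = 29.445375 + (29.445375 − 35.198703)/3 = 27.527599
T_{2}^{(1)} = 27.928948 + (27.928948 − 29.445375)/3 = 27.423472
T_{2}^{(2)} = 27.423472 + (27.423472 − 27.527599)/15 = 27.416530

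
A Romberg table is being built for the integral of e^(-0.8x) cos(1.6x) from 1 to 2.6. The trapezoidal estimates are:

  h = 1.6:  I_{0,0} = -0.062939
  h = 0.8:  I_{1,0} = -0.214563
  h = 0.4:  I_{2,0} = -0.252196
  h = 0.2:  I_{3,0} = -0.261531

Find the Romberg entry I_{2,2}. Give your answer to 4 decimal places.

-0.2647

Richardson extrapolation on the trapezoidal column (denominator 4−1=3):
I_{1,1} = (4·(-0.214563) − (-0.062939)) / 3 = -0.265104
I_{2,1} = (4·(-0.252196) − (-0.214563)) / 3 = -0.264740
I_{2,2} = (16·(-0.264740) − (-0.265104)) / 15 = -0.264716
(Column j=1 coincides with Simpson's rule on the same nodes.)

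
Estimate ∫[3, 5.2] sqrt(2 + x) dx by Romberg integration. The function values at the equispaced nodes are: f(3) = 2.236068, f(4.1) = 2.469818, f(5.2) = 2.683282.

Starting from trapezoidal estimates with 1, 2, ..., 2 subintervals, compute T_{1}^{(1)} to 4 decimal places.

5.4262

T_{0}^{(0)} (trapezoid, 1 panel, h=2.2000): 5.411285
T_{1}^{(0)} (trapezoid, 2 panels, h=1.1000): 5.422442
T_{1}^{(1)} = 5.422442 + (5.422442 − 5.411285)/3 = 5.426161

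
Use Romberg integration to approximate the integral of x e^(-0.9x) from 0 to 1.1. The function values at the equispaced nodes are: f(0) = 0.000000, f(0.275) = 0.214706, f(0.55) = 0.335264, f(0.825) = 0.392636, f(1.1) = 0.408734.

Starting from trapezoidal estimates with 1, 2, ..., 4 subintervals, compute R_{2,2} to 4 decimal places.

0.3217

R_{0,0} (trapezoid, 1 panel, h=1.1000): 0.224804
R_{1,0} (trapezoid, 2 panels, h=0.5500): 0.296797
R_{2,0} (trapezoid, 4 panels, h=0.2750): 0.315418
R_{1,1} = 0.296797 + (0.296797 − 0.224804)/3 = 0.320795
R_{2,1} = 0.315418 + (0.315418 − 0.296797)/3 = 0.321625
R_{2,2} = 0.321625 + (0.321625 − 0.320795)/15 = 0.321680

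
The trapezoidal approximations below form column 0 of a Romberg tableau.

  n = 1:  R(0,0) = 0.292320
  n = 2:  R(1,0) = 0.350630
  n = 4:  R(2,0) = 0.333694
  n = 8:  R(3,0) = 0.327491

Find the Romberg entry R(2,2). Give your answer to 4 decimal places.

Richardson extrapolation on the trapezoidal column (denominator 4−1=3):
R(1,1) = 0.350630 + (0.350630 − 0.292320)/3 = 0.370067
R(2,1) = (4·0.333694 − 0.350630) / 3 = 0.328049
R(2,2) = (16·0.328049 − 0.370067) / 15 = 0.325248

0.3252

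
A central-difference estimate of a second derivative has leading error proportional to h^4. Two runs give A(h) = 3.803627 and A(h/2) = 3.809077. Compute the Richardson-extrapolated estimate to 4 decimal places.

Extrapolated value = (16·A(h/2) − A(h)) / (16 − 1)
= (16·3.809077 − 3.803627) / 15
= 57.141605 / 15 = 3.809440

3.8094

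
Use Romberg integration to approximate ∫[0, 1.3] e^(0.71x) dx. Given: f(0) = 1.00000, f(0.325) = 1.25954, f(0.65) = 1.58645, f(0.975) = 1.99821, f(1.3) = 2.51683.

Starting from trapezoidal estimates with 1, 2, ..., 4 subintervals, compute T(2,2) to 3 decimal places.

T(0,0) (trapezoid, 1 panel, h=1.3000): 2.28594
T(1,0) (trapezoid, 2 panels, h=0.6500): 2.17416
T(2,0) (trapezoid, 4 panels, h=0.3250): 2.14585
T(1,1) = 2.17416 + (2.17416 − 2.28594)/3 = 2.13690
T(2,1) = 2.14585 + (2.14585 − 2.17416)/3 = 2.13641
T(2,2) = 2.13641 + (2.13641 − 2.13690)/15 = 2.13638

2.136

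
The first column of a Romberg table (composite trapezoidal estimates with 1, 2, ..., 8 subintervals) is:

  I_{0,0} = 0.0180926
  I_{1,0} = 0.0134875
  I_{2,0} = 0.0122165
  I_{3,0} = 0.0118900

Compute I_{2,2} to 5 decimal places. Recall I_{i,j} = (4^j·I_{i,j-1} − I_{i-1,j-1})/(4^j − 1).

Richardson extrapolation on the trapezoidal column (denominator 4−1=3):
I_{1,1} = 0.0134875 + (0.0134875 − 0.0180926)/3 = 0.0119525
I_{2,1} = 0.0122165 + (0.0122165 − 0.0134875)/3 = 0.0117928
I_{2,2} = (16·0.0117928 − 0.0119525) / 15 = 0.0117822

0.01178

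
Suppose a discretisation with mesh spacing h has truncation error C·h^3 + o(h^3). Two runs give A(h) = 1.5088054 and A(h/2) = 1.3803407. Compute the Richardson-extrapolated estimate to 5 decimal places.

Extrapolated value = (8·A(h/2) − A(h)) / (8 − 1)
= (8·1.3803407 − 1.5088054) / 7
= 9.5339202 / 7 = 1.3619886

1.36199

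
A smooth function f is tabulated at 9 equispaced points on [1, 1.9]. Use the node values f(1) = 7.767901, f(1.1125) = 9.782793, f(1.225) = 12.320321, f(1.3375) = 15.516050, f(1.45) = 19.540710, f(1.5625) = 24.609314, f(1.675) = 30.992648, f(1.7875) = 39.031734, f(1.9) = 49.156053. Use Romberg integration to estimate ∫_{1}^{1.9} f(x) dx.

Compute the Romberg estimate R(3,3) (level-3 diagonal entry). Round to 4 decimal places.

20.1893

R(0,0) (trapezoid, 1 panel, h=0.9000): 25.615779
R(1,0) (trapezoid, 2 panels, h=0.4500): 21.601209
R(2,0) (trapezoid, 4 panels, h=0.2250): 20.546023
R(3,0) (trapezoid, 8 panels, h=0.1125): 20.278749
R(1,1) = 21.601209 + (21.601209 − 25.615779)/3 = 20.263019
R(2,1) = 20.546023 + (20.546023 − 21.601209)/3 = 20.194294
R(3,1) = 20.278749 + (20.278749 − 20.546023)/3 = 20.189658
R(2,2) = 20.194294 + (20.194294 − 20.263019)/15 = 20.189712
R(3,2) = 20.189658 + (20.189658 − 20.194294)/15 = 20.189349
R(3,3) = 20.189349 + (20.189349 − 20.189712)/63 = 20.189343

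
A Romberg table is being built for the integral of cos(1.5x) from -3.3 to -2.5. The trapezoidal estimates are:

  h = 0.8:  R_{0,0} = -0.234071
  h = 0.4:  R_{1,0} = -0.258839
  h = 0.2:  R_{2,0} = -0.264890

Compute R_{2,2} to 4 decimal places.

Richardson extrapolation on the trapezoidal column (denominator 4−1=3):
R_{1,1} = -0.258839 + (-0.258839 − (-0.234071))/3 = -0.267095
R_{2,1} = (4·(-0.264890) − (-0.258839)) / 3 = -0.266907
R_{2,2} = (16·(-0.266907) − (-0.267095)) / 15 = -0.266894

-0.2669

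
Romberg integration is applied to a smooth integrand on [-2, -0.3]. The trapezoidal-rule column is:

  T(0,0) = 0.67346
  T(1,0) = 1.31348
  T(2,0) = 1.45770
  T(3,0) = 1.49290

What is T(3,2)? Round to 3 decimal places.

T(2,1) = (4·1.45770 − 1.31348) / 3 = 1.50577
T(3,1) = 1.49290 + (1.49290 − 1.45770)/3 = 1.50463
T(3,2) = (16·1.50463 − 1.50577) / 15 = 1.50455

1.505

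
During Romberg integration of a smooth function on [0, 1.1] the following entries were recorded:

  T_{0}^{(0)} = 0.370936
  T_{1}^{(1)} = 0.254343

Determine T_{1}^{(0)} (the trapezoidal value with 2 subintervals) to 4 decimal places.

From T_{1}^{(1)} = (4·T_{1}^{(0)} − T_{0}^{(0)})/3, solve for T_{1}^{(0)}:
4·T_{1}^{(0)} = 3·0.254343 + 0.370936 = 1.133965
T_{1}^{(0)} = 0.283491

0.2835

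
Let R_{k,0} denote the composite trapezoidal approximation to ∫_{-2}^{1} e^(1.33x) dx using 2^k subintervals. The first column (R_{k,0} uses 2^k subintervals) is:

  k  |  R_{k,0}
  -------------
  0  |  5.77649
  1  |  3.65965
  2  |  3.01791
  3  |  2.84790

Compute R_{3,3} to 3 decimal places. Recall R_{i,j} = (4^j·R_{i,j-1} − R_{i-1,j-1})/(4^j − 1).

R_{1,1} = (4·3.65965 − 5.77649) / 3 = 2.95404
R_{2,1} = (4·3.01791 − 3.65965) / 3 = 2.80400
R_{3,1} = (4·2.84790 − 3.01791) / 3 = 2.79123
R_{2,2} = (16·2.80400 − 2.95404) / 15 = 2.79400
R_{3,2} = 2.79123 + (2.79123 − 2.80400)/15 = 2.79038
R_{3,3} = 2.79038 + (2.79038 − 2.79400)/63 = 2.79032

2.790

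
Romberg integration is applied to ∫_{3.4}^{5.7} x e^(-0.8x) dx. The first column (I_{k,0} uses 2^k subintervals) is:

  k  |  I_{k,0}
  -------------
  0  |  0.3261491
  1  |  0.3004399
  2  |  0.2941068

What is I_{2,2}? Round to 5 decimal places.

Richardson extrapolation on the trapezoidal column (denominator 4−1=3):
I_{1,1} = (4·0.3004399 − 0.3261491) / 3 = 0.2918702
I_{2,1} = 0.2941068 + (0.2941068 − 0.3004399)/3 = 0.2919958
I_{2,2} = (16·0.2919958 − 0.2918702) / 15 = 0.2920042

0.29200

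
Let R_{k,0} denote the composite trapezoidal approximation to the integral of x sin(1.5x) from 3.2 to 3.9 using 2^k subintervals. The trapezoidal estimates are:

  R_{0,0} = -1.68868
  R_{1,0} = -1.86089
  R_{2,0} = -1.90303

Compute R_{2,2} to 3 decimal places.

R_{1,1} = -1.86089 + (-1.86089 − (-1.68868))/3 = -1.91829
R_{2,1} = -1.90303 + (-1.90303 − (-1.86089))/3 = -1.91708
R_{2,2} = (16·(-1.91708) − (-1.91829)) / 15 = -1.91700

-1.917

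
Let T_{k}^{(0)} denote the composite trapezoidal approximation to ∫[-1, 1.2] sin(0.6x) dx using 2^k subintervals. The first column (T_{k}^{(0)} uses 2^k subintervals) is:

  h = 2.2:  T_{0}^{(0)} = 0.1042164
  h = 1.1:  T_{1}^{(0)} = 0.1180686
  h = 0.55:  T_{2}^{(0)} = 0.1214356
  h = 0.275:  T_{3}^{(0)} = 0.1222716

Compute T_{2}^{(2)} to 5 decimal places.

0.12255

Richardson extrapolation on the trapezoidal column (denominator 4−1=3):
T_{1}^{(1)} = (4·0.1180686 − 0.1042164) / 3 = 0.1226860
T_{2}^{(1)} = 0.1214356 + (0.1214356 − 0.1180686)/3 = 0.1225579
T_{2}^{(2)} = 0.1225579 + (0.1225579 − 0.1226860)/15 = 0.1225494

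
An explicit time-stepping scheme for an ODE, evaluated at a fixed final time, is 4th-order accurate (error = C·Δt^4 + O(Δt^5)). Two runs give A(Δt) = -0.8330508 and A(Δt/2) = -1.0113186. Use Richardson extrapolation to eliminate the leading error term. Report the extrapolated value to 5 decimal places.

-1.02320

Extrapolated value = (16·A(Δt/2) − A(Δt)) / (16 − 1)
= (16·(-1.0113186) − (-0.8330508)) / 15
= -15.3480468 / 15 = -1.0232031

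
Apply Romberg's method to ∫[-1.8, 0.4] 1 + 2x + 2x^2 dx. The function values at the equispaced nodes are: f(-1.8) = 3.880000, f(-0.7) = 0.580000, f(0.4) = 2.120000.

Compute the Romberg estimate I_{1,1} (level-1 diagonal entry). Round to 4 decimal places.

3.0507

I_{0,0} (trapezoid, 1 panel, h=2.2000): 6.600000
I_{1,0} (trapezoid, 2 panels, h=1.1000): 3.938000
I_{1,1} = 3.938000 + (3.938000 − 6.600000)/3 = 3.050667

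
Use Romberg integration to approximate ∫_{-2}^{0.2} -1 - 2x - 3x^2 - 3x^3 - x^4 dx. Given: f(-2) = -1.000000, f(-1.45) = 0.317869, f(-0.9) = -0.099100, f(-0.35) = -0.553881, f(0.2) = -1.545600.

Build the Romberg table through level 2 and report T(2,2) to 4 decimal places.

-0.6493

T(0,0) (trapezoid, 1 panel, h=2.2000): -2.800160
T(1,0) (trapezoid, 2 panels, h=1.1000): -1.509090
T(2,0) (trapezoid, 4 panels, h=0.5500): -0.884352
T(1,1) = -1.509090 + (-1.509090 − (-2.800160))/3 = -1.078733
T(2,1) = -0.884352 + (-0.884352 − (-1.509090))/3 = -0.676106
T(2,2) = -0.676106 + (-0.676106 − (-1.078733))/15 = -0.649264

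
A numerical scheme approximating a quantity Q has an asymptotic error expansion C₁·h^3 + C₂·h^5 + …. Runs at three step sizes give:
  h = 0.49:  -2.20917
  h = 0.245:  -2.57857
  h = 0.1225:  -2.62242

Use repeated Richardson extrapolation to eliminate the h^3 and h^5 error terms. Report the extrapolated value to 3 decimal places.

-2.629

First eliminate the h^3 term (factor 2^3 = 8):
  B₁ = (8·(-2.57857) − (-2.20917))/7 = -2.63134
  B₂ = (8·(-2.62242) − (-2.57857))/7 = -2.62868
Then eliminate the h^5 term (factor 2^5 = 32):
  (32·(-2.62868) − (-2.63134))/31 = -2.62859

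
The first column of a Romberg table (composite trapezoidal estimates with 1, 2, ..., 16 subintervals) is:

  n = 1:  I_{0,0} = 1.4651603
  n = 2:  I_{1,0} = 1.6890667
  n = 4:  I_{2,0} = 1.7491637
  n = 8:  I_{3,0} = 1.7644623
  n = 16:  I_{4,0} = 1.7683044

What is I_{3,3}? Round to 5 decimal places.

1.76959

I_{1,1} = 1.6890667 + (1.6890667 − 1.4651603)/3 = 1.7637022
I_{2,1} = 1.7491637 + (1.7491637 − 1.6890667)/3 = 1.7691960
I_{3,1} = (4·1.7644623 − 1.7491637) / 3 = 1.7695618
I_{2,2} = (16·1.7691960 − 1.7637022) / 15 = 1.7695623
I_{3,2} = 1.7695618 + (1.7695618 − 1.7691960)/15 = 1.7695862
I_{3,3} = (64·1.7695862 − 1.7695623) / 63 = 1.7695866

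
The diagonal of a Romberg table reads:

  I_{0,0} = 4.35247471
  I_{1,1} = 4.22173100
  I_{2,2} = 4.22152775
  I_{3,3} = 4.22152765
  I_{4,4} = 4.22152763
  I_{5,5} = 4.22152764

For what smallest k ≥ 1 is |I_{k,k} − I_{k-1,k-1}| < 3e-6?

k = 3

|I_{1,1} − I_{0,0}| = 0.13074371 ≥ 3e-6
|I_{2,2} − I_{1,1}| = 0.00020325 ≥ 3e-6
|I_{3,3} − I_{2,2}| = 0.00000010 < 3e-6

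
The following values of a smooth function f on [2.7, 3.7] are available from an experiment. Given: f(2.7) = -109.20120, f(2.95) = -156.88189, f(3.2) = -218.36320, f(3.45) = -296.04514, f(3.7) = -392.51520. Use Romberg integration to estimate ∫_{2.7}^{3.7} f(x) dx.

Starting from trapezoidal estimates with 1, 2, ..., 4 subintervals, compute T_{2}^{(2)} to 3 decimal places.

-229.178

T_{0}^{(0)} (trapezoid, 1 panel, h=1.0000): -250.85820
T_{1}^{(0)} (trapezoid, 2 panels, h=0.5000): -234.61070
T_{2}^{(0)} (trapezoid, 4 panels, h=0.2500): -230.53711
T_{1}^{(1)} = -234.61070 + (-234.61070 − (-250.85820))/3 = -229.19487
T_{2}^{(1)} = -230.53711 + (-230.53711 − (-234.61070))/3 = -229.17925
T_{2}^{(2)} = -229.17925 + (-229.17925 − (-229.19487))/15 = -229.17821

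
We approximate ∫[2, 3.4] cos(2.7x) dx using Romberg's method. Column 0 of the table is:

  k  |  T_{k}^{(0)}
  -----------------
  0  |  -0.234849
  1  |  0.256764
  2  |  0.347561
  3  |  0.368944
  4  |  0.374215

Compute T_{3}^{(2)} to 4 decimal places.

Richardson extrapolation on the trapezoidal column (denominator 4−1=3):
T_{2}^{(1)} = (4·0.347561 − 0.256764) / 3 = 0.377827
T_{3}^{(1)} = (4·0.368944 − 0.347561) / 3 = 0.376072
T_{3}^{(2)} = (16·0.376072 − 0.377827) / 15 = 0.375955

0.3760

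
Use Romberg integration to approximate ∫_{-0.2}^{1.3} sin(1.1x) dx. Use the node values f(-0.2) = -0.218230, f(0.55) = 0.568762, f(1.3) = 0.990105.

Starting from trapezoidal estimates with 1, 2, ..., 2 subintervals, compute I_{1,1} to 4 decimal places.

0.7617

I_{0,0} (trapezoid, 1 panel, h=1.5000): 0.578906
I_{1,0} (trapezoid, 2 panels, h=0.7500): 0.716025
I_{1,1} = 0.716025 + (0.716025 − 0.578906)/3 = 0.761731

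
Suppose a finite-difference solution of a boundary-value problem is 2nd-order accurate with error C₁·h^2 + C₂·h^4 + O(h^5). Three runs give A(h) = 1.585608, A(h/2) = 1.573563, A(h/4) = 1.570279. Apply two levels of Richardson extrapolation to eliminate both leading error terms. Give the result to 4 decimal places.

1.5692

First eliminate the h^2 term (factor 2^2 = 4):
  B₁ = (4·1.573563 − 1.585608)/3 = 1.569548
  B₂ = (4·1.570279 − 1.573563)/3 = 1.569184
Then eliminate the h^4 term (factor 2^4 = 16):
  (16·1.569184 − 1.569548)/15 = 1.569160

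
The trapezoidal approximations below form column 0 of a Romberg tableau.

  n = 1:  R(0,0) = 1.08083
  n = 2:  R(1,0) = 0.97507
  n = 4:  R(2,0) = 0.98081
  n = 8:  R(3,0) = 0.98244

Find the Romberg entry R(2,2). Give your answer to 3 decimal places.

Richardson extrapolation on the trapezoidal column (denominator 4−1=3):
R(1,1) = 0.97507 + (0.97507 − 1.08083)/3 = 0.93982
R(2,1) = (4·0.98081 − 0.97507) / 3 = 0.98272
R(2,2) = (16·0.98272 − 0.93982) / 15 = 0.98558

0.986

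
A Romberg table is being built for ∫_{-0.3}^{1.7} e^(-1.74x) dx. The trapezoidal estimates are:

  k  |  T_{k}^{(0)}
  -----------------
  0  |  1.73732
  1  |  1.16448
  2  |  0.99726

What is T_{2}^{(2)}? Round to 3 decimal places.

Richardson extrapolation on the trapezoidal column (denominator 4−1=3):
T_{1}^{(1)} = 1.16448 + (1.16448 − 1.73732)/3 = 0.97353
T_{2}^{(1)} = 0.99726 + (0.99726 − 1.16448)/3 = 0.94152
T_{2}^{(2)} = (16·0.94152 − 0.97353) / 15 = 0.93939

0.939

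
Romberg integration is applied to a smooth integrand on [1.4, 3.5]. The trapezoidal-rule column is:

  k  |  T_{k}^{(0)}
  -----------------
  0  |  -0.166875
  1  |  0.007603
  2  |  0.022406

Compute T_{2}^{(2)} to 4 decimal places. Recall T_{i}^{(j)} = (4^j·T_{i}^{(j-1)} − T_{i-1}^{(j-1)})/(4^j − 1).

0.0248

Richardson extrapolation on the trapezoidal column (denominator 4−1=3):
T_{1}^{(1)} = (4·0.007603 − (-0.166875)) / 3 = 0.065762
T_{2}^{(1)} = 0.022406 + (0.022406 − 0.007603)/3 = 0.027340
T_{2}^{(2)} = 0.027340 + (0.027340 − 0.065762)/15 = 0.024779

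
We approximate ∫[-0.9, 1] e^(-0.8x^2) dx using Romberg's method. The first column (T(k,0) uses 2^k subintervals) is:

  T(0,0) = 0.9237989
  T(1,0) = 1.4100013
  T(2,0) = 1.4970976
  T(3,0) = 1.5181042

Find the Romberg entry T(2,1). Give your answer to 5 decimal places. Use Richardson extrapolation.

1.52613

Richardson extrapolation on the trapezoidal column (denominator 4−1=3):
T(2,1) = 1.4970976 + (1.4970976 − 1.4100013)/3 = 1.5261297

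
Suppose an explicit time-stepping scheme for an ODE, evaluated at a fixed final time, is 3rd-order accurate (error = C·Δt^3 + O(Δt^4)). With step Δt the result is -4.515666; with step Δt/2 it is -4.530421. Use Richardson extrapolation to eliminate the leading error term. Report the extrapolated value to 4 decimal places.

-4.5325

The leading error scales as Δt^3; refining by a factor of 2 reduces it by 2^3 = 8.
Extrapolated value = (8·A(Δt/2) − A(Δt)) / (8 − 1)
= (8·(-4.530421) − (-4.515666)) / 7
= -31.727702 / 7 = -4.532529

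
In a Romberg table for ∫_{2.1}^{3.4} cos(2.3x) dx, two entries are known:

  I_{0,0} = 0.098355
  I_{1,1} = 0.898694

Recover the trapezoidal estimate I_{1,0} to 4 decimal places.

From I_{1,1} = (4·I_{1,0} − I_{0,0})/3, solve for I_{1,0}:
4·I_{1,0} = 3·0.898694 + 0.098355 = 2.794437
I_{1,0} = 0.698609

0.6986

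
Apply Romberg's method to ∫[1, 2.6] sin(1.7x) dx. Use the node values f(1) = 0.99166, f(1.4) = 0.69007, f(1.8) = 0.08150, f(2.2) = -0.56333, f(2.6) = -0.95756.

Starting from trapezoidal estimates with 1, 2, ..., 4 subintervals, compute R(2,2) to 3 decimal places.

R(0,0) (trapezoid, 1 panel, h=1.6000): 0.02728
R(1,0) (trapezoid, 2 panels, h=0.8000): 0.07884
R(2,0) (trapezoid, 4 panels, h=0.4000): 0.09012
R(1,1) = 0.07884 + (0.07884 − 0.02728)/3 = 0.09603
R(2,1) = 0.09012 + (0.09012 − 0.07884)/3 = 0.09388
R(2,2) = 0.09388 + (0.09388 − 0.09603)/15 = 0.09374

0.094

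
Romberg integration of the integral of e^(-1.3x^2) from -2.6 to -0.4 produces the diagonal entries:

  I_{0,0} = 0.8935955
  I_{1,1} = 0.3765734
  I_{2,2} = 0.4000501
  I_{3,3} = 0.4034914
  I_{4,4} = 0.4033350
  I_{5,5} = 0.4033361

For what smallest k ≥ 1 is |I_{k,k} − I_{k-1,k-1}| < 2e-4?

|I_{1,1} − I_{0,0}| = 0.5170221 ≥ 2e-4
|I_{2,2} − I_{1,1}| = 0.0234767 ≥ 2e-4
|I_{3,3} − I_{2,2}| = 0.0034413 ≥ 2e-4
|I_{4,4} − I_{3,3}| = 0.0001564 < 2e-4

k = 4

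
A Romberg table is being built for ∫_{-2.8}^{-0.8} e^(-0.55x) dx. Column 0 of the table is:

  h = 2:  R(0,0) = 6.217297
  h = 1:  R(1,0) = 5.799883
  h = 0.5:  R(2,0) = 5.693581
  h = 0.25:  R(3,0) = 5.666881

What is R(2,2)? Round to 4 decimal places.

5.6580

Richardson extrapolation on the trapezoidal column (denominator 4−1=3):
R(1,1) = 5.799883 + (5.799883 − 6.217297)/3 = 5.660745
R(2,1) = 5.693581 + (5.693581 − 5.799883)/3 = 5.658147
R(2,2) = 5.658147 + (5.658147 − 5.660745)/15 = 5.657974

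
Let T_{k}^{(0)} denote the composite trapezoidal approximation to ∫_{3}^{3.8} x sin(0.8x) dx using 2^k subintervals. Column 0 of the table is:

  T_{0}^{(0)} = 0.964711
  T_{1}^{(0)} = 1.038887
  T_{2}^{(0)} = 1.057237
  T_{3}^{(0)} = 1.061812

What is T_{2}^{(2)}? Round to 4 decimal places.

Richardson extrapolation on the trapezoidal column (denominator 4−1=3):
T_{1}^{(1)} = 1.038887 + (1.038887 − 0.964711)/3 = 1.063612
T_{2}^{(1)} = (4·1.057237 − 1.038887) / 3 = 1.063354
T_{2}^{(2)} = 1.063354 + (1.063354 − 1.063612)/15 = 1.063337

1.0633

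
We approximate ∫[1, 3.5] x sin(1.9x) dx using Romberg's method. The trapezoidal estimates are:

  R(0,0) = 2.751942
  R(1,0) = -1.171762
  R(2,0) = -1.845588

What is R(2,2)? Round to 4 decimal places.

-2.0429

Richardson extrapolation on the trapezoidal column (denominator 4−1=3):
R(1,1) = (4·(-1.171762) − 2.751942) / 3 = -2.479663
R(2,1) = (4·(-1.845588) − (-1.171762)) / 3 = -2.070197
R(2,2) = (16·(-2.070197) − (-2.479663)) / 15 = -2.042899
(Column j=1 coincides with Simpson's rule on the same nodes.)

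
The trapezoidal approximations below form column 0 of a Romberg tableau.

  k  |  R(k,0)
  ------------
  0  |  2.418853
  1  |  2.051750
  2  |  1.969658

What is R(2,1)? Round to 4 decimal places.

1.9423

Richardson extrapolation on the trapezoidal column (denominator 4−1=3):
R(2,1) = (4·1.969658 − 2.051750) / 3 = 1.942294
(Column j=1 coincides with Simpson's rule on the same nodes.)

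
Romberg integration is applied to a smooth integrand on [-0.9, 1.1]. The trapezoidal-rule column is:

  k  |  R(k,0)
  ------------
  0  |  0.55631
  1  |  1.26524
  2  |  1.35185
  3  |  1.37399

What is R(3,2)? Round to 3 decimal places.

1.381

R(2,1) = (4·1.35185 − 1.26524) / 3 = 1.38072
R(3,1) = (4·1.37399 − 1.35185) / 3 = 1.38137
R(3,2) = 1.38137 + (1.38137 − 1.38072)/15 = 1.38141
(Column j=1 coincides with Simpson's rule on the same nodes.)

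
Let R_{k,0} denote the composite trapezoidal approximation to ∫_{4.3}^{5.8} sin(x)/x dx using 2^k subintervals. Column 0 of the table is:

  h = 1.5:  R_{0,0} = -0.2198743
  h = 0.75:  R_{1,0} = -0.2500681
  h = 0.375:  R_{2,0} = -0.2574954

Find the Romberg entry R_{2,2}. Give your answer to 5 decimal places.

-0.25996

Richardson extrapolation on the trapezoidal column (denominator 4−1=3):
R_{1,1} = -0.2500681 + (-0.2500681 − (-0.2198743))/3 = -0.2601327
R_{2,1} = (4·(-0.2574954) − (-0.2500681)) / 3 = -0.2599712
R_{2,2} = (16·(-0.2599712) − (-0.2601327)) / 15 = -0.2599604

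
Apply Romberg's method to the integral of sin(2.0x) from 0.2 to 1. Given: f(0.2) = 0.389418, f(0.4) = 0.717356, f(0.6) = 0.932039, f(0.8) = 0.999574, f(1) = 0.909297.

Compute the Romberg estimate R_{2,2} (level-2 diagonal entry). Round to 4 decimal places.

R_{0,0} (trapezoid, 1 panel, h=0.8000): 0.519486
R_{1,0} (trapezoid, 2 panels, h=0.4000): 0.632559
R_{2,0} (trapezoid, 4 panels, h=0.2000): 0.659665
R_{1,1} = 0.632559 + (0.632559 − 0.519486)/3 = 0.670250
R_{2,1} = 0.659665 + (0.659665 − 0.632559)/3 = 0.668700
R_{2,2} = 0.668700 + (0.668700 − 0.670250)/15 = 0.668597

0.6686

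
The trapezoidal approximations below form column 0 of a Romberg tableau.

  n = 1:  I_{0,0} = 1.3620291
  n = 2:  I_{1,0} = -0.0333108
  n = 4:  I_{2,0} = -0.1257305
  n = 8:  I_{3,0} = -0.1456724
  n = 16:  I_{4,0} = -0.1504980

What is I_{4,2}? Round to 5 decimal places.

Richardson extrapolation on the trapezoidal column (denominator 4−1=3):
I_{3,1} = -0.1456724 + (-0.1456724 − (-0.1257305))/3 = -0.1523197
I_{4,1} = (4·(-0.1504980) − (-0.1456724)) / 3 = -0.1521065
I_{4,2} = (16·(-0.1521065) − (-0.1523197)) / 15 = -0.1520923

-0.15209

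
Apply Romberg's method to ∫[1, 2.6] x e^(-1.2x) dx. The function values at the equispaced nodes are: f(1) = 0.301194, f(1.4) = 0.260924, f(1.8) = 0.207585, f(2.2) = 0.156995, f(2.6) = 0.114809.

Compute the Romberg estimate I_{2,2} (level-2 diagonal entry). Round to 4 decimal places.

I_{0,0} (trapezoid, 1 panel, h=1.6000): 0.332802
I_{1,0} (trapezoid, 2 panels, h=0.8000): 0.332469
I_{2,0} (trapezoid, 4 panels, h=0.4000): 0.333402
I_{1,1} = 0.332469 + (0.332469 − 0.332802)/3 = 0.332358
I_{2,1} = 0.333402 + (0.333402 − 0.332469)/3 = 0.333713
I_{2,2} = 0.333713 + (0.333713 − 0.332358)/15 = 0.333803

0.3338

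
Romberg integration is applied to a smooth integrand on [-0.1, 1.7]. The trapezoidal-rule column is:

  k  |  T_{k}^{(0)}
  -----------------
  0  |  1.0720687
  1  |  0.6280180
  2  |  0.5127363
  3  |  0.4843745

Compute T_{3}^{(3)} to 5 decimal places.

0.47498

T_{1}^{(1)} = (4·0.6280180 − 1.0720687) / 3 = 0.4800011
T_{2}^{(1)} = (4·0.5127363 − 0.6280180) / 3 = 0.4743091
T_{3}^{(1)} = 0.4843745 + (0.4843745 − 0.5127363)/3 = 0.4749206
T_{2}^{(2)} = (16·0.4743091 − 0.4800011) / 15 = 0.4739296
T_{3}^{(2)} = (16·0.4749206 − 0.4743091) / 15 = 0.4749614
T_{3}^{(3)} = 0.4749614 + (0.4749614 − 0.4739296)/63 = 0.4749778
(Column j=1 coincides with Simpson's rule on the same nodes.)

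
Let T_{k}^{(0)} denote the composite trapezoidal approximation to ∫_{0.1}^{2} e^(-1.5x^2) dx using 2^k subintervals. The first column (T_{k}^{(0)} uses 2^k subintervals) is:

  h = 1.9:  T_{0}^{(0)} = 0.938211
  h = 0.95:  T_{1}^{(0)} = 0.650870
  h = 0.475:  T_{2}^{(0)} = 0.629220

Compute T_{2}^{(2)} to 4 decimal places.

0.6265

Richardson extrapolation on the trapezoidal column (denominator 4−1=3):
T_{1}^{(1)} = (4·0.650870 − 0.938211) / 3 = 0.555090
T_{2}^{(1)} = (4·0.629220 − 0.650870) / 3 = 0.622003
T_{2}^{(2)} = 0.622003 + (0.622003 − 0.555090)/15 = 0.626464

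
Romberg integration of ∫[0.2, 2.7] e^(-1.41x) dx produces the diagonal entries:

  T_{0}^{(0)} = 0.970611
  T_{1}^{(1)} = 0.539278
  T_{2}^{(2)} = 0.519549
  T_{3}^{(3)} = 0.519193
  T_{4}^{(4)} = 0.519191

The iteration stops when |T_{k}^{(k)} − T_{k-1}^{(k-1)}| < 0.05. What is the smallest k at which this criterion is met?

k = 2

|T_{1}^{(1)} − T_{0}^{(0)}| = 0.431333 ≥ 0.05
|T_{2}^{(2)} − T_{1}^{(1)}| = 0.019729 < 0.05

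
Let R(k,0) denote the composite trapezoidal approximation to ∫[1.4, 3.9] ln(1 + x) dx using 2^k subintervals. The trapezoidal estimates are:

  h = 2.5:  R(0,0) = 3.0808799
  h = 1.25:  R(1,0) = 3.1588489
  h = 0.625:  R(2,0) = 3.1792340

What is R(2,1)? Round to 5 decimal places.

Richardson extrapolation on the trapezoidal column (denominator 4−1=3):
R(2,1) = 3.1792340 + (3.1792340 − 3.1588489)/3 = 3.1860290

3.18603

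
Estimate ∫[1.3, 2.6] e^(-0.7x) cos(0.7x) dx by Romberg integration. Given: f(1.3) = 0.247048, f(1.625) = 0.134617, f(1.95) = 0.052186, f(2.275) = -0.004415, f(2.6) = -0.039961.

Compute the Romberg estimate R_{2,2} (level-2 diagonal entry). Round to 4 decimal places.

R_{0,0} (trapezoid, 1 panel, h=1.3000): 0.134607
R_{1,0} (trapezoid, 2 panels, h=0.6500): 0.101224
R_{2,0} (trapezoid, 4 panels, h=0.3250): 0.092928
R_{1,1} = 0.101224 + (0.101224 − 0.134607)/3 = 0.090096
R_{2,1} = 0.092928 + (0.092928 − 0.101224)/3 = 0.090163
R_{2,2} = 0.090163 + (0.090163 − 0.090096)/15 = 0.090167

0.0902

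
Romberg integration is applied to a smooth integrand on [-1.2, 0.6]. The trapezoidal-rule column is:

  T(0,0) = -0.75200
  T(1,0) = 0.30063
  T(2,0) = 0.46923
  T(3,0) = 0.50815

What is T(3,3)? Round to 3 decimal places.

0.521

Richardson extrapolation on the trapezoidal column (denominator 4−1=3):
T(1,1) = (4·0.30063 − (-0.75200)) / 3 = 0.65151
T(2,1) = (4·0.46923 − 0.30063) / 3 = 0.52543
T(3,1) = 0.50815 + (0.50815 − 0.46923)/3 = 0.52112
T(2,2) = (16·0.52543 − 0.65151) / 15 = 0.51702
T(3,2) = (16·0.52112 − 0.52543) / 15 = 0.52083
T(3,3) = (64·0.52083 − 0.51702) / 63 = 0.52089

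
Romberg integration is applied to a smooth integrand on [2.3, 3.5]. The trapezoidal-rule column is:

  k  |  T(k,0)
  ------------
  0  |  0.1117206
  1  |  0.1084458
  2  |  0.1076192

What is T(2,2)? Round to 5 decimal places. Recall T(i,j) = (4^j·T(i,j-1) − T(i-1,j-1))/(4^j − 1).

0.10734

T(1,1) = (4·0.1084458 − 0.1117206) / 3 = 0.1073542
T(2,1) = 0.1076192 + (0.1076192 − 0.1084458)/3 = 0.1073437
T(2,2) = 0.1073437 + (0.1073437 − 0.1073542)/15 = 0.1073430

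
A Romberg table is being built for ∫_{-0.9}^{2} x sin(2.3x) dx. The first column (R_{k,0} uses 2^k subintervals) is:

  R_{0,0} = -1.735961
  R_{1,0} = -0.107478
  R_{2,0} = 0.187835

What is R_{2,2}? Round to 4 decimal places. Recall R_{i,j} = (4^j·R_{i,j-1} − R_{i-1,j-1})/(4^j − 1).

0.2763

R_{1,1} = -0.107478 + (-0.107478 − (-1.735961))/3 = 0.435350
R_{2,1} = (4·0.187835 − (-0.107478)) / 3 = 0.286273
R_{2,2} = 0.286273 + (0.286273 − 0.435350)/15 = 0.276335
(Column j=1 coincides with Simpson's rule on the same nodes.)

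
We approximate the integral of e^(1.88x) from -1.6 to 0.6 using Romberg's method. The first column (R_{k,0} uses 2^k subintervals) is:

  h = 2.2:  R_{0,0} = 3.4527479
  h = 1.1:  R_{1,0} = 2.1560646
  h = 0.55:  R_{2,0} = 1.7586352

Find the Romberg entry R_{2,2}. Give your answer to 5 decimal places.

1.61965

Richardson extrapolation on the trapezoidal column (denominator 4−1=3):
R_{1,1} = (4·2.1560646 − 3.4527479) / 3 = 1.7238368
R_{2,1} = (4·1.7586352 − 2.1560646) / 3 = 1.6261587
R_{2,2} = (16·1.6261587 − 1.7238368) / 15 = 1.6196468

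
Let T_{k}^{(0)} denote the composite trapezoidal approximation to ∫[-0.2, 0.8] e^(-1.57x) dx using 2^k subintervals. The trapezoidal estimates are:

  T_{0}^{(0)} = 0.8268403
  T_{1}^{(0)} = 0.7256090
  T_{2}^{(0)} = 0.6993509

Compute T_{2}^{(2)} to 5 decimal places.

Richardson extrapolation on the trapezoidal column (denominator 4−1=3):
T_{1}^{(1)} = 0.7256090 + (0.7256090 − 0.8268403)/3 = 0.6918652
T_{2}^{(1)} = 0.6993509 + (0.6993509 − 0.7256090)/3 = 0.6905982
T_{2}^{(2)} = 0.6905982 + (0.6905982 − 0.6918652)/15 = 0.6905137

0.69051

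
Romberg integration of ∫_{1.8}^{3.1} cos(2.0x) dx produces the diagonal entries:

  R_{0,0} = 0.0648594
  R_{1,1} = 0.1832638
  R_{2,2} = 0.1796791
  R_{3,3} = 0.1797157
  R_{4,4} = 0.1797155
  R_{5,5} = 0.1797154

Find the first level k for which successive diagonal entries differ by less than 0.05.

|R_{1,1} − R_{0,0}| = 0.1184044 ≥ 0.05
|R_{2,2} − R_{1,1}| = 0.0035847 < 0.05

k = 2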